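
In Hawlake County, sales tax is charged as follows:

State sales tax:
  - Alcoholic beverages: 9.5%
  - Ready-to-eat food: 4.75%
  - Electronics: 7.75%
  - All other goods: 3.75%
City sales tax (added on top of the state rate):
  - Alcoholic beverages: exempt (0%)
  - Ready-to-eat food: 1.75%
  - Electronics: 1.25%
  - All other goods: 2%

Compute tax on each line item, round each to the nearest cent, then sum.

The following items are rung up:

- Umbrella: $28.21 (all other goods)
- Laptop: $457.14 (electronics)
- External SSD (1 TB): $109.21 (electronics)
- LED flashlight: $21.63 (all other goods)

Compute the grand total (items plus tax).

Umbrella $28.21: all other goods → 3.75% + 2% city = 5.75% → $1.62
Laptop $457.14: electronics → 7.75% + 1.25% city = 9% → $41.14
External SSD (1 TB) $109.21: electronics → 7.75% + 1.25% city = 9% → $9.83
LED flashlight $21.63: all other goods → 3.75% + 2% city = 5.75% → $1.24
Subtotal = $616.19; tax = $53.83; total due = $670.02

$670.02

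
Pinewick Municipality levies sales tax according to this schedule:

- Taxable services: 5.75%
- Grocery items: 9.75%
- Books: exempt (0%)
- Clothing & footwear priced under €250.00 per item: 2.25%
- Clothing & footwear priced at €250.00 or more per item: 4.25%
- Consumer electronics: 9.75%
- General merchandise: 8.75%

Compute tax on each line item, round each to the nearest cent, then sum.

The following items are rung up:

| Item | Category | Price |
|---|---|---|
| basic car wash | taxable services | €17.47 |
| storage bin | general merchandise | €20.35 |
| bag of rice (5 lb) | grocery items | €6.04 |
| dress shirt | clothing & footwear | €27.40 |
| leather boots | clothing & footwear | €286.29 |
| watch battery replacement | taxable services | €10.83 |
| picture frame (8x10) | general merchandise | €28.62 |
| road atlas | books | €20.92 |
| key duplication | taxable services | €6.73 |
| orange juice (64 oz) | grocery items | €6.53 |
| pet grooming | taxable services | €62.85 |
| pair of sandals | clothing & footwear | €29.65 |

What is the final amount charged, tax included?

€548.27

Basic car wash €17.47: taxable services → 5.75% → €1.00
Storage bin €20.35: general merchandise → 8.75% → €1.78
Bag of rice (5 lb) €6.04: grocery items → 9.75% → €0.59
Dress shirt €27.40: clothing & footwear, under €250.00 → 2.25% → €0.62
Leather boots €286.29: clothing & footwear, €250.00 or more → 4.25% → €12.17
Watch battery replacement €10.83: taxable services → 5.75% → €0.62
Picture frame (8x10) €28.62: general merchandise → 8.75% → €2.50
Road atlas €20.92: books → 0% → €0.00
Key duplication €6.73: taxable services → 5.75% → €0.39
Orange juice (64 oz) €6.53: grocery items → 9.75% → €0.64
Pet grooming €62.85: taxable services → 5.75% → €3.61
Pair of sandals €29.65: clothing & footwear, under €250.00 → 2.25% → €0.67
Subtotal = €523.68; tax = €24.59; total due = €548.27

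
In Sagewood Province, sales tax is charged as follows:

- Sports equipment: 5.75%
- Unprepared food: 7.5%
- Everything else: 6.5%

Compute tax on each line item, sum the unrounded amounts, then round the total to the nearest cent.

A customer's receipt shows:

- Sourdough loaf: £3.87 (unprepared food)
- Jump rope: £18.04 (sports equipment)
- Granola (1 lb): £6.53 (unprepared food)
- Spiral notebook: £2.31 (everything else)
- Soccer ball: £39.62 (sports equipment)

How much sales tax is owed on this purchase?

£4.25

Sourdough loaf £3.87: unprepared food → 7.5% → £0.29025
Jump rope £18.04: sports equipment → 5.75% → £1.0373
Granola (1 lb) £6.53: unprepared food → 7.5% → £0.48975
Spiral notebook £2.31: everything else → 6.5% → £0.15015
Soccer ball £39.62: sports equipment → 5.75% → £2.27815
Unrounded tax sum = £4.2456 → £4.25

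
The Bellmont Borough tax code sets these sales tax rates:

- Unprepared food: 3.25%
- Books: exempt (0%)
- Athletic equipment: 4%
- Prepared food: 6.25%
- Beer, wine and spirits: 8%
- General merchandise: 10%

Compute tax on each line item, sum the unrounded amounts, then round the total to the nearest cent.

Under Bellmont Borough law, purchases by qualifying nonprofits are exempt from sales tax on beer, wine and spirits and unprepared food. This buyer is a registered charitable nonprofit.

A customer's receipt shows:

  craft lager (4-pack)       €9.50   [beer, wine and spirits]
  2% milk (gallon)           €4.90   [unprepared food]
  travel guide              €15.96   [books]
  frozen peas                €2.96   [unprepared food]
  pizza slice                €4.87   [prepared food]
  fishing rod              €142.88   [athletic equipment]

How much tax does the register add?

€6.02

Craft lager (4-pack) €9.50: beer, wine and spirits, buyer-exempt → 0% → €0.00
2% milk (gallon) €4.90: unprepared food, buyer-exempt → 0% → €0.00
Travel guide €15.96: books → 0% → €0.00
Frozen peas €2.96: unprepared food, buyer-exempt → 0% → €0.00
Pizza slice €4.87: prepared food → 6.25% → €0.304375
Fishing rod €142.88: athletic equipment → 4% → €5.7152
Unrounded tax sum = €6.019575 → €6.02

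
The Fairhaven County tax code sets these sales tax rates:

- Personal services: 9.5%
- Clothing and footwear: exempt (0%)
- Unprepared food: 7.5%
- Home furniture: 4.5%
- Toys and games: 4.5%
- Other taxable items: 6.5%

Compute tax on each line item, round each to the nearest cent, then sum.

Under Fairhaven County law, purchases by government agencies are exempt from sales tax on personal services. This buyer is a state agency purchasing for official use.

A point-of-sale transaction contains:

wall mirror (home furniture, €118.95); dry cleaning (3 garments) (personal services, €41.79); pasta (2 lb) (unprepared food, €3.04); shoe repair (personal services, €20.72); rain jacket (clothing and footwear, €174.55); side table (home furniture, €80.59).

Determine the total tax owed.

Wall mirror €118.95: home furniture → 4.5% → €5.35
Dry cleaning (3 garments) €41.79: personal services, buyer-exempt → 0% → €0.00
Pasta (2 lb) €3.04: unprepared food → 7.5% → €0.23
Shoe repair €20.72: personal services, buyer-exempt → 0% → €0.00
Rain jacket €174.55: clothing and footwear → 0% → €0.00
Side table €80.59: home furniture → 4.5% → €3.63
Total tax = €5.35 + €0.23 + €3.63 = €9.21

€9.21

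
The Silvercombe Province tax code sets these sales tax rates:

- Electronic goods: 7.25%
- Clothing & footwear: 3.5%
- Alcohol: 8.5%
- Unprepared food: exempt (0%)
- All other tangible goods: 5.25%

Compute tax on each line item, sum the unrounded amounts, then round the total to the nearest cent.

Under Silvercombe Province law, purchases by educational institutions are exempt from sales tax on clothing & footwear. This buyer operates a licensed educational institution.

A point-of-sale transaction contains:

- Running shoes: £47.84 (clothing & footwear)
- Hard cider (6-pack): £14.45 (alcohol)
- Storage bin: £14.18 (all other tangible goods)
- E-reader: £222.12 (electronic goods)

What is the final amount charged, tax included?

Running shoes £47.84: clothing & footwear, buyer-exempt → 0% → £0.00
Hard cider (6-pack) £14.45: alcohol → 8.5% → £1.22825
Storage bin £14.18: all other tangible goods → 5.25% → £0.74445
E-reader £222.12: electronic goods → 7.25% → £16.1037
Subtotal = £298.59; unrounded tax = £18.0764 → £18.08; total due = £316.67

£316.67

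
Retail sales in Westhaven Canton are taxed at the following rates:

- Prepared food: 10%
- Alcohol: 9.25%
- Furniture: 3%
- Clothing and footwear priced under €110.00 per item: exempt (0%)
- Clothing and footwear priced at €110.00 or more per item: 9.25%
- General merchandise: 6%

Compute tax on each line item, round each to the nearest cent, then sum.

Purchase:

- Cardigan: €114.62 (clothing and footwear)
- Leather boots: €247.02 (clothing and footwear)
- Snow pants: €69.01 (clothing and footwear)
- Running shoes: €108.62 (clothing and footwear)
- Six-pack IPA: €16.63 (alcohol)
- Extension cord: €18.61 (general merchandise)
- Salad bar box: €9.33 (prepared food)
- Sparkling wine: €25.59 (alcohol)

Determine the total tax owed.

€39.41

Cardigan €114.62: clothing and footwear, €110.00 or more → 9.25% → €10.60
Leather boots €247.02: clothing and footwear, €110.00 or more → 9.25% → €22.85
Snow pants €69.01: clothing and footwear, under €110.00 → 0% → €0.00
Running shoes €108.62: clothing and footwear, under €110.00 → 0% → €0.00
Six-pack IPA €16.63: alcohol → 9.25% → €1.54
Extension cord €18.61: general merchandise → 6% → €1.12
Salad bar box €9.33: prepared food → 10% → €0.93
Sparkling wine €25.59: alcohol → 9.25% → €2.37
Total tax = €10.60 + €22.85 + €1.54 + €1.12 + €0.93 + €2.37 = €39.41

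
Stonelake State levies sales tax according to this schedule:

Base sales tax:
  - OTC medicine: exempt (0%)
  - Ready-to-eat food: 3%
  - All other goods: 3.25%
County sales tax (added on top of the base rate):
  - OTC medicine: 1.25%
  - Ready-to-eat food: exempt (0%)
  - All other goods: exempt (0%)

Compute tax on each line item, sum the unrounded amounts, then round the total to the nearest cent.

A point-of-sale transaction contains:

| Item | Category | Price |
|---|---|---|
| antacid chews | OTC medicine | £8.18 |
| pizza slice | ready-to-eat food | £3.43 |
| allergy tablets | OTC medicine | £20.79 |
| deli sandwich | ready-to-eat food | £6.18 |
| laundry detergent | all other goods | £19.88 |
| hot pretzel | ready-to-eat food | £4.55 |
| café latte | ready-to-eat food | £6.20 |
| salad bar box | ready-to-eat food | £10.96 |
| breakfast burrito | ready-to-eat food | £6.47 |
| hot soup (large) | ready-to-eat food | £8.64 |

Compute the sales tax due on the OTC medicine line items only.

Antacid chews £8.18: OTC medicine → 0% + 1.25% county = 1.25% → £0.10225
Allergy tablets £20.79: OTC medicine → 0% + 1.25% county = 1.25% → £0.259875
Tax on OTC medicine: unrounded sum = £0.362125 → £0.36

£0.36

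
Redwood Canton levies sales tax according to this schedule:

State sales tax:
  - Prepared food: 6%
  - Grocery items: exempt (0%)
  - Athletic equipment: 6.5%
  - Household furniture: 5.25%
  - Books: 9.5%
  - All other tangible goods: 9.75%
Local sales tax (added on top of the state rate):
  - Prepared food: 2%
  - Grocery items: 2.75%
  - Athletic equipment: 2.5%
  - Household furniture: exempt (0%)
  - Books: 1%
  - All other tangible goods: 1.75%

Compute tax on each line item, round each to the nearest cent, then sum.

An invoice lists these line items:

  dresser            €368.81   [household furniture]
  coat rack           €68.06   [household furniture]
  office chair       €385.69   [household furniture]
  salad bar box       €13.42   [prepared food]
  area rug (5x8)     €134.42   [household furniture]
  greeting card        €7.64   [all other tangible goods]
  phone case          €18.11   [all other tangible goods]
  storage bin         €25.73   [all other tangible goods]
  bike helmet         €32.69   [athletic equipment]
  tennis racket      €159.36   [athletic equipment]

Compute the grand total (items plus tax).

€1288.44

Dresser €368.81: household furniture → 5.25% + 0% local = 5.25% → €19.36
Coat rack €68.06: household furniture → 5.25% + 0% local = 5.25% → €3.57
Office chair €385.69: household furniture → 5.25% + 0% local = 5.25% → €20.25
Salad bar box €13.42: prepared food → 6% + 2% local = 8% → €1.07
Area rug (5x8) €134.42: household furniture → 5.25% + 0% local = 5.25% → €7.06
Greeting card €7.64: all other tangible goods → 9.75% + 1.75% local = 11.5% → €0.88
Phone case €18.11: all other tangible goods → 9.75% + 1.75% local = 11.5% → €2.08
Storage bin €25.73: all other tangible goods → 9.75% + 1.75% local = 11.5% → €2.96
Bike helmet €32.69: athletic equipment → 6.5% + 2.5% local = 9% → €2.94
Tennis racket €159.36: athletic equipment → 6.5% + 2.5% local = 9% → €14.34
Subtotal = €1213.93; tax = €74.51; total due = €1288.44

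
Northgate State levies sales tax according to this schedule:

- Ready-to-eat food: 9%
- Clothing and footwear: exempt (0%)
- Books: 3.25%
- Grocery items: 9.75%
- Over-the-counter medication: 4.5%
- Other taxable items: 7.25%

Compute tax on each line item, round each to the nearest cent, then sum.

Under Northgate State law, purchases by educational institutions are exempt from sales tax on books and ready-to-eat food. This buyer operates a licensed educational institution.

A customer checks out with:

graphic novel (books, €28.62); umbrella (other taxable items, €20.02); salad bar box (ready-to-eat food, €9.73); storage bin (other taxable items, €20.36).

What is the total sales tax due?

€2.93

Graphic novel €28.62: books, buyer-exempt → 0% → €0.00
Umbrella €20.02: other taxable items → 7.25% → €1.45
Salad bar box €9.73: ready-to-eat food, buyer-exempt → 0% → €0.00
Storage bin €20.36: other taxable items → 7.25% → €1.48
Total tax = €1.45 + €1.48 = €2.93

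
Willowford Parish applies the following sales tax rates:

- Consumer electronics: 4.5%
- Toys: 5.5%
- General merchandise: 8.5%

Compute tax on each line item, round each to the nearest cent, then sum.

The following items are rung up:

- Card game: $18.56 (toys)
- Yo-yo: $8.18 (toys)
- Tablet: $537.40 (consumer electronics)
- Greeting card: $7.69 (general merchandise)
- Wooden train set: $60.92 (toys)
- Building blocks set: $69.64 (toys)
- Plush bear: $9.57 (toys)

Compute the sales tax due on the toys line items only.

Card game $18.56: toys → 5.5% → $1.02
Yo-yo $8.18: toys → 5.5% → $0.45
Wooden train set $60.92: toys → 5.5% → $3.35
Building blocks set $69.64: toys → 5.5% → $3.83
Plush bear $9.57: toys → 5.5% → $0.53
Tax on toys = $1.02 + $0.45 + $3.35 + $3.83 + $0.53 = $9.18

$9.18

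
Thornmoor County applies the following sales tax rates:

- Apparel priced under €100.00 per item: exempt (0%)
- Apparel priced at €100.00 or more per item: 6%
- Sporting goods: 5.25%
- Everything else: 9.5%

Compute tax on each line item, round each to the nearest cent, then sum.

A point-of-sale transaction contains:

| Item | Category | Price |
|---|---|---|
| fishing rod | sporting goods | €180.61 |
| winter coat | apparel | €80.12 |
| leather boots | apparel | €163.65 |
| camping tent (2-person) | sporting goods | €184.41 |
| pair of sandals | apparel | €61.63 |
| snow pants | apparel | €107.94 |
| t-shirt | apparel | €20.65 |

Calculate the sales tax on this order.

€35.46

Fishing rod €180.61: sporting goods → 5.25% → €9.48
Winter coat €80.12: apparel, under €100.00 → 0% → €0.00
Leather boots €163.65: apparel, €100.00 or more → 6% → €9.82
Camping tent (2-person) €184.41: sporting goods → 5.25% → €9.68
Pair of sandals €61.63: apparel, under €100.00 → 0% → €0.00
Snow pants €107.94: apparel, €100.00 or more → 6% → €6.48
T-shirt €20.65: apparel, under €100.00 → 0% → €0.00
Total tax = €9.48 + €9.82 + €9.68 + €6.48 = €35.46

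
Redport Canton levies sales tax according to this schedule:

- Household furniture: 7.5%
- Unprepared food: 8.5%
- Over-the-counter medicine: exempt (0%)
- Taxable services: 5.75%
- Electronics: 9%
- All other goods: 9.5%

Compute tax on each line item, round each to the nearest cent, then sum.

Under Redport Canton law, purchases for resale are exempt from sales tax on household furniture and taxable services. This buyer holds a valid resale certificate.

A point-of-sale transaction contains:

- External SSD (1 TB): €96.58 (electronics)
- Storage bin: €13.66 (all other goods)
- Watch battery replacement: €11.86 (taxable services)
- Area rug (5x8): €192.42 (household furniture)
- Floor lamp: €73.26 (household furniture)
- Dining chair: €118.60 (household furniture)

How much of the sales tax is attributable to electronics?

External SSD (1 TB) €96.58: electronics → 9% → €8.69
Tax on electronics = €8.69

€8.69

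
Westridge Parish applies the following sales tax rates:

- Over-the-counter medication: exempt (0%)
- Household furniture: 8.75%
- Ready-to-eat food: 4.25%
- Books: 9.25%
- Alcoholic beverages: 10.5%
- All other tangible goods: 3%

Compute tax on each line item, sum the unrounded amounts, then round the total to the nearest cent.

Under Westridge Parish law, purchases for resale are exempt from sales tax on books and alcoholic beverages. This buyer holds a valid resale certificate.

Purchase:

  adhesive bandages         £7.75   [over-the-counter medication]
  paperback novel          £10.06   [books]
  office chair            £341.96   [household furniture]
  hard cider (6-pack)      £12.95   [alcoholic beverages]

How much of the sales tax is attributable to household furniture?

Office chair £341.96: household furniture → 8.75% → £29.9215
Tax on household furniture: unrounded sum = £29.9215 → £29.92

£29.92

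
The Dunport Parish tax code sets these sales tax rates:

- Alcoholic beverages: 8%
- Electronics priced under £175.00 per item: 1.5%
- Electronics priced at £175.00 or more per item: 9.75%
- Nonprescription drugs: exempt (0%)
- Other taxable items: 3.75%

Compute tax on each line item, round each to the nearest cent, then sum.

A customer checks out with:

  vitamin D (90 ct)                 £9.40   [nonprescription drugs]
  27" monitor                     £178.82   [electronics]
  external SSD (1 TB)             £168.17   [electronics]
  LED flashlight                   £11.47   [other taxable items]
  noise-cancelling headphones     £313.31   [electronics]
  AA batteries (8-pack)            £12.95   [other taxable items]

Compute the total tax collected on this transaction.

£51.42

Vitamin D (90 ct) £9.40: nonprescription drugs → 0% → £0.00
27" monitor £178.82: electronics, £175.00 or more → 9.75% → £17.43
External SSD (1 TB) £168.17: electronics, under £175.00 → 1.5% → £2.52
LED flashlight £11.47: other taxable items → 3.75% → £0.43
Noise-cancelling headphones £313.31: electronics, £175.00 or more → 9.75% → £30.55
AA batteries (8-pack) £12.95: other taxable items → 3.75% → £0.49
Total tax = £17.43 + £2.52 + £0.43 + £30.55 + £0.49 = £51.42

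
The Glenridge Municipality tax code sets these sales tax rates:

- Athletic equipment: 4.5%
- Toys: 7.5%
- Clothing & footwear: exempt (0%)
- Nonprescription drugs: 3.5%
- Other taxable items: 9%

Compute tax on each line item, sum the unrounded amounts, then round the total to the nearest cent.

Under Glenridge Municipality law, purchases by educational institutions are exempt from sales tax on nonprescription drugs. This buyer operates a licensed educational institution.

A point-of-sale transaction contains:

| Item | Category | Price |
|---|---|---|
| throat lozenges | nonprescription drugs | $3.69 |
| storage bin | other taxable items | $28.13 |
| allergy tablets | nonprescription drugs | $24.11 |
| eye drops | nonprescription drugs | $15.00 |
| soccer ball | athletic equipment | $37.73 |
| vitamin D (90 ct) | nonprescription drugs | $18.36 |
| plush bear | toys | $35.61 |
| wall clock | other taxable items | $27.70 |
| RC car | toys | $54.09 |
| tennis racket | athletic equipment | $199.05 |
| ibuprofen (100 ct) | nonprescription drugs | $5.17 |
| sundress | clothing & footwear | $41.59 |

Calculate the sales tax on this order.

$22.41

Throat lozenges $3.69: nonprescription drugs, buyer-exempt → 0% → $0.00
Storage bin $28.13: other taxable items → 9% → $2.5317
Allergy tablets $24.11: nonprescription drugs, buyer-exempt → 0% → $0.00
Eye drops $15.00: nonprescription drugs, buyer-exempt → 0% → $0.00
Soccer ball $37.73: athletic equipment → 4.5% → $1.69785
Vitamin D (90 ct) $18.36: nonprescription drugs, buyer-exempt → 0% → $0.00
Plush bear $35.61: toys → 7.5% → $2.67075
Wall clock $27.70: other taxable items → 9% → $2.493
RC car $54.09: toys → 7.5% → $4.05675
Tennis racket $199.05: athletic equipment → 4.5% → $8.95725
Ibuprofen (100 ct) $5.17: nonprescription drugs, buyer-exempt → 0% → $0.00
Sundress $41.59: clothing & footwear → 0% → $0.00
Unrounded tax sum = $22.4073 → $22.41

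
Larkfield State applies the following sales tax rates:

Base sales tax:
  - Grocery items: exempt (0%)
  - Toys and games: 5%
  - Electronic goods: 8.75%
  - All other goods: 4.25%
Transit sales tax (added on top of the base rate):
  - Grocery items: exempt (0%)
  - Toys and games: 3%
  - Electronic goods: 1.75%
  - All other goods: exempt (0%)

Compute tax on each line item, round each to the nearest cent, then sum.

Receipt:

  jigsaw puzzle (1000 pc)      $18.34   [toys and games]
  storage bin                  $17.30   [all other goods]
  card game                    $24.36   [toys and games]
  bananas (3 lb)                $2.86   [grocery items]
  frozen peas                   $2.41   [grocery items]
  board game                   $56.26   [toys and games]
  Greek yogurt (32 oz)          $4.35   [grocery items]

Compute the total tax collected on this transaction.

Jigsaw puzzle (1000 pc) $18.34: toys and games → 5% + 3% transit = 8% → $1.47
Storage bin $17.30: all other goods → 4.25% + 0% transit = 4.25% → $0.74
Card game $24.36: toys and games → 5% + 3% transit = 8% → $1.95
Bananas (3 lb) $2.86: grocery items → 0% + 0% transit = 0% → $0.00
Frozen peas $2.41: grocery items → 0% + 0% transit = 0% → $0.00
Board game $56.26: toys and games → 5% + 3% transit = 8% → $4.50
Greek yogurt (32 oz) $4.35: grocery items → 0% + 0% transit = 0% → $0.00
Total tax = $1.47 + $0.74 + $1.95 + $4.50 = $8.66

$8.66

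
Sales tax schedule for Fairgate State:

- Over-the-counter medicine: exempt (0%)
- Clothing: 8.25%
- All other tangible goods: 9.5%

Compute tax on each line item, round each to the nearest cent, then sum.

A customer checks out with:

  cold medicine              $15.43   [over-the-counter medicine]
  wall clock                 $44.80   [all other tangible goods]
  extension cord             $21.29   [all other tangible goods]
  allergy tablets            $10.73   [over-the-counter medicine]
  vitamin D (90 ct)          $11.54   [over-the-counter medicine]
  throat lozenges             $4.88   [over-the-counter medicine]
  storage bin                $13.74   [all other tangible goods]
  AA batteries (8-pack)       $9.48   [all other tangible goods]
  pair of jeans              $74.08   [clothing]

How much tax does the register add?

$14.60

Cold medicine $15.43: over-the-counter medicine → 0% → $0.00
Wall clock $44.80: all other tangible goods → 9.5% → $4.26
Extension cord $21.29: all other tangible goods → 9.5% → $2.02
Allergy tablets $10.73: over-the-counter medicine → 0% → $0.00
Vitamin D (90 ct) $11.54: over-the-counter medicine → 0% → $0.00
Throat lozenges $4.88: over-the-counter medicine → 0% → $0.00
Storage bin $13.74: all other tangible goods → 9.5% → $1.31
AA batteries (8-pack) $9.48: all other tangible goods → 9.5% → $0.90
Pair of jeans $74.08: clothing → 8.25% → $6.11
Total tax = $4.26 + $2.02 + $1.31 + $0.90 + $6.11 = $14.60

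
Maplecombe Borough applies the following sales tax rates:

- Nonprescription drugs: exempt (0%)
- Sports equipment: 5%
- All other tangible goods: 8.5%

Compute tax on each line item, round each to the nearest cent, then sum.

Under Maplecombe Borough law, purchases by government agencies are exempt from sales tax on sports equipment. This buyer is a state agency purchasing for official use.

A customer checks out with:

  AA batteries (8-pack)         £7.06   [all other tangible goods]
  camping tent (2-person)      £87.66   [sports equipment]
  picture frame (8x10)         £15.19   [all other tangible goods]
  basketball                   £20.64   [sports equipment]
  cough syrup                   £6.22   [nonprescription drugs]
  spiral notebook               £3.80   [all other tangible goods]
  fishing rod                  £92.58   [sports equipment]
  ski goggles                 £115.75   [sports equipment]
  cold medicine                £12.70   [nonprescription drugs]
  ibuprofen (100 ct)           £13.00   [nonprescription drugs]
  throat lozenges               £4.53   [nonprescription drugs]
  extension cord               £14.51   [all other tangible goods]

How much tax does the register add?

£3.44

AA batteries (8-pack) £7.06: all other tangible goods → 8.5% → £0.60
Camping tent (2-person) £87.66: sports equipment, buyer-exempt → 0% → £0.00
Picture frame (8x10) £15.19: all other tangible goods → 8.5% → £1.29
Basketball £20.64: sports equipment, buyer-exempt → 0% → £0.00
Cough syrup £6.22: nonprescription drugs → 0% → £0.00
Spiral notebook £3.80: all other tangible goods → 8.5% → £0.32
Fishing rod £92.58: sports equipment, buyer-exempt → 0% → £0.00
Ski goggles £115.75: sports equipment, buyer-exempt → 0% → £0.00
Cold medicine £12.70: nonprescription drugs → 0% → £0.00
Ibuprofen (100 ct) £13.00: nonprescription drugs → 0% → £0.00
Throat lozenges £4.53: nonprescription drugs → 0% → £0.00
Extension cord £14.51: all other tangible goods → 8.5% → £1.23
Total tax = £0.60 + £1.29 + £0.32 + £1.23 = £3.44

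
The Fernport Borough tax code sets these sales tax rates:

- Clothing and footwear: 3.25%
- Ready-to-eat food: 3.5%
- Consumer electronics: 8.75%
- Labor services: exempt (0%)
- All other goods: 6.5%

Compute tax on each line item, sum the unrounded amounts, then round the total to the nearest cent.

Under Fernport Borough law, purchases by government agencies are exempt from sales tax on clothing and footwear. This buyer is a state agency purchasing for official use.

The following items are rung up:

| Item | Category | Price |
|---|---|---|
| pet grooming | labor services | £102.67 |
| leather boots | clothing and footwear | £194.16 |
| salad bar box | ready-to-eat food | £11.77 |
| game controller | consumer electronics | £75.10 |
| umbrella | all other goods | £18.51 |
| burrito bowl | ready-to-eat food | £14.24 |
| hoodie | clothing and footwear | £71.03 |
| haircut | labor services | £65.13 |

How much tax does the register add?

£8.68

Pet grooming £102.67: labor services → 0% → £0.00
Leather boots £194.16: clothing and footwear, buyer-exempt → 0% → £0.00
Salad bar box £11.77: ready-to-eat food → 3.5% → £0.41195
Game controller £75.10: consumer electronics → 8.75% → £6.57125
Umbrella £18.51: all other goods → 6.5% → £1.20315
Burrito bowl £14.24: ready-to-eat food → 3.5% → £0.4984
Hoodie £71.03: clothing and footwear, buyer-exempt → 0% → £0.00
Haircut £65.13: labor services → 0% → £0.00
Unrounded tax sum = £8.68475 → £8.68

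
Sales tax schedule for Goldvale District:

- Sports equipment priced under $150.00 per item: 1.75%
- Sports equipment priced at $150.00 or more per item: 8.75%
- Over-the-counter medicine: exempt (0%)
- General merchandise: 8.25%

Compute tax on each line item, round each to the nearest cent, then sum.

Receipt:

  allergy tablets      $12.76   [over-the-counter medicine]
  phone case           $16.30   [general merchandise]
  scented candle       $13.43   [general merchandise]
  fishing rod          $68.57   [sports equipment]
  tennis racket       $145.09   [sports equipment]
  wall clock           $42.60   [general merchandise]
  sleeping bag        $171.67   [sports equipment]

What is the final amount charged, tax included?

Allergy tablets $12.76: over-the-counter medicine → 0% → $0.00
Phone case $16.30: general merchandise → 8.25% → $1.34
Scented candle $13.43: general merchandise → 8.25% → $1.11
Fishing rod $68.57: sports equipment, under $150.00 → 1.75% → $1.20
Tennis racket $145.09: sports equipment, under $150.00 → 1.75% → $2.54
Wall clock $42.60: general merchandise → 8.25% → $3.51
Sleeping bag $171.67: sports equipment, $150.00 or more → 8.75% → $15.02
Subtotal = $470.42; tax = $24.72; total due = $495.14

$495.14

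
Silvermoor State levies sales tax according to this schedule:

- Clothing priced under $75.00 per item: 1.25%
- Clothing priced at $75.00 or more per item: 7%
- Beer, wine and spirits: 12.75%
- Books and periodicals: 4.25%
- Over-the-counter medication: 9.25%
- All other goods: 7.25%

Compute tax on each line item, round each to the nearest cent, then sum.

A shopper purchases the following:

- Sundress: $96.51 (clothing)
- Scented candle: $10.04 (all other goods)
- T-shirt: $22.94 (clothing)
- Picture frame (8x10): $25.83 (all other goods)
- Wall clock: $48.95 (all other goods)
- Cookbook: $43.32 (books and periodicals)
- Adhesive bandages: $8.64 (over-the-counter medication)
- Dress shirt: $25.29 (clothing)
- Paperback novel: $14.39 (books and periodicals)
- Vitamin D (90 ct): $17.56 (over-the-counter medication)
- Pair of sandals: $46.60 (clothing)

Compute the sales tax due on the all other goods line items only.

$6.15

Scented candle $10.04: all other goods → 7.25% → $0.73
Picture frame (8x10) $25.83: all other goods → 7.25% → $1.87
Wall clock $48.95: all other goods → 7.25% → $3.55
Tax on all other goods = $0.73 + $1.87 + $3.55 = $6.15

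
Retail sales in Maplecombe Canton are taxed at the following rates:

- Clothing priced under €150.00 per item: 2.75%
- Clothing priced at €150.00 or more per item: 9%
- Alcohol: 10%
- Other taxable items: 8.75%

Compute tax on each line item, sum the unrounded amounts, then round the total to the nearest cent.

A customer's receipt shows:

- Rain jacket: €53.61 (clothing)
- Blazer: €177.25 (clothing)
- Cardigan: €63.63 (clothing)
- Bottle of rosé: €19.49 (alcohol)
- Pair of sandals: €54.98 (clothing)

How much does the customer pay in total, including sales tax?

Rain jacket €53.61: clothing, under €150.00 → 2.75% → €1.474275
Blazer €177.25: clothing, €150.00 or more → 9% → €15.9525
Cardigan €63.63: clothing, under €150.00 → 2.75% → €1.749825
Bottle of rosé €19.49: alcohol → 10% → €1.949
Pair of sandals €54.98: clothing, under €150.00 → 2.75% → €1.51195
Subtotal = €368.96; unrounded tax = €22.63755 → €22.64; total due = €391.60

€391.60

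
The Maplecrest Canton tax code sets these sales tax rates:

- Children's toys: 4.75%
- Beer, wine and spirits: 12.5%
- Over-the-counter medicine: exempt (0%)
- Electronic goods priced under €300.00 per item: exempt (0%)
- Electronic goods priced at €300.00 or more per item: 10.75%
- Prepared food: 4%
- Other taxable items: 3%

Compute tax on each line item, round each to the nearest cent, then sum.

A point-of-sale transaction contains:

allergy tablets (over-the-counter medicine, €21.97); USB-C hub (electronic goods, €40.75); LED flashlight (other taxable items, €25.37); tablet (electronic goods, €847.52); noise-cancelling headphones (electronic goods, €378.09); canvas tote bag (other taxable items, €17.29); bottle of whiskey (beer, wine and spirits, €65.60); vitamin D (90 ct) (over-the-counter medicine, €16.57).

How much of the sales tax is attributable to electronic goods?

USB-C hub €40.75: electronic goods, under €300.00 → 0% → €0.00
Tablet €847.52: electronic goods, €300.00 or more → 10.75% → €91.11
Noise-cancelling headphones €378.09: electronic goods, €300.00 or more → 10.75% → €40.64
Tax on electronic goods = €0.00 + €91.11 + €40.64 = €131.75

€131.75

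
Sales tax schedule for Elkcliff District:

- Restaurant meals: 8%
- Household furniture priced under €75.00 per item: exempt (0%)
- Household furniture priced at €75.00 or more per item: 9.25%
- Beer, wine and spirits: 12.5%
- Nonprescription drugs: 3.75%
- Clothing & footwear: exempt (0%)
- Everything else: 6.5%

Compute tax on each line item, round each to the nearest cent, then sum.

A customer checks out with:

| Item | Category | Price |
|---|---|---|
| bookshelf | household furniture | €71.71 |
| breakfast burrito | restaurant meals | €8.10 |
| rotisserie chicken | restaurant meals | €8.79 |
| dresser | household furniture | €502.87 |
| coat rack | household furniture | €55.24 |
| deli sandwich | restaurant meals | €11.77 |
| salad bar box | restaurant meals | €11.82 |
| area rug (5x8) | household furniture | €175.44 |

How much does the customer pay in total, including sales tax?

Bookshelf €71.71: household furniture, under €75.00 → 0% → €0.00
Breakfast burrito €8.10: restaurant meals → 8% → €0.65
Rotisserie chicken €8.79: restaurant meals → 8% → €0.70
Dresser €502.87: household furniture, €75.00 or more → 9.25% → €46.52
Coat rack €55.24: household furniture, under €75.00 → 0% → €0.00
Deli sandwich €11.77: restaurant meals → 8% → €0.94
Salad bar box €11.82: restaurant meals → 8% → €0.95
Area rug (5x8) €175.44: household furniture, €75.00 or more → 9.25% → €16.23
Subtotal = €845.74; tax = €65.99; total due = €911.73

€911.73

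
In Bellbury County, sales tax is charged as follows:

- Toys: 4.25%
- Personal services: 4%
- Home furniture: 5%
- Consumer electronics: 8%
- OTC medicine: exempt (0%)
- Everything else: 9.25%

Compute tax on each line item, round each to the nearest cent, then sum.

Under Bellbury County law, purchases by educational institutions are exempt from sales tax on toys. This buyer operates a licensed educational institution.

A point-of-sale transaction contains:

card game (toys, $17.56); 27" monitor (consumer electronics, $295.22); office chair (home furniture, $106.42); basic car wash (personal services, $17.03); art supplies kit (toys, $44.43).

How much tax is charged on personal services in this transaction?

Basic car wash $17.03: personal services → 4% → $0.68
Tax on personal services = $0.68

$0.68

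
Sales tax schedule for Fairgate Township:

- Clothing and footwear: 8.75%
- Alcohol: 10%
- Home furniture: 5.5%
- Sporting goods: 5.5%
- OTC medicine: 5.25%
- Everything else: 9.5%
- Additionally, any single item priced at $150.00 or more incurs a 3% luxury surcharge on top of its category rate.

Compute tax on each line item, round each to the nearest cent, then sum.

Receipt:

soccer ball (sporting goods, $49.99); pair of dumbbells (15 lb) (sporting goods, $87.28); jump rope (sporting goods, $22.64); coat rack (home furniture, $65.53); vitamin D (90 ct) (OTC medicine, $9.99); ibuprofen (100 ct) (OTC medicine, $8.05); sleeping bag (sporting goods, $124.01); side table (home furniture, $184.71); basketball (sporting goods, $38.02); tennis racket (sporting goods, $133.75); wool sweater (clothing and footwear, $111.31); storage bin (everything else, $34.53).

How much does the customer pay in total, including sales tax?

Soccer ball $49.99: sporting goods → 5.5% → $2.75
Pair of dumbbells (15 lb) $87.28: sporting goods → 5.5% → $4.80
Jump rope $22.64: sporting goods → 5.5% → $1.25
Coat rack $65.53: home furniture → 5.5% → $3.60
Vitamin D (90 ct) $9.99: OTC medicine → 5.25% → $0.52
Ibuprofen (100 ct) $8.05: OTC medicine → 5.25% → $0.42
Sleeping bag $124.01: sporting goods → 5.5% → $6.82
Side table $184.71: home furniture → 5.5% + 3% surcharge = 8.5% → $15.70
Basketball $38.02: sporting goods → 5.5% → $2.09
Tennis racket $133.75: sporting goods → 5.5% → $7.36
Wool sweater $111.31: clothing and footwear → 8.75% → $9.74
Storage bin $34.53: everything else → 9.5% → $3.28
Subtotal = $869.81; tax = $58.33; total due = $928.14

$928.14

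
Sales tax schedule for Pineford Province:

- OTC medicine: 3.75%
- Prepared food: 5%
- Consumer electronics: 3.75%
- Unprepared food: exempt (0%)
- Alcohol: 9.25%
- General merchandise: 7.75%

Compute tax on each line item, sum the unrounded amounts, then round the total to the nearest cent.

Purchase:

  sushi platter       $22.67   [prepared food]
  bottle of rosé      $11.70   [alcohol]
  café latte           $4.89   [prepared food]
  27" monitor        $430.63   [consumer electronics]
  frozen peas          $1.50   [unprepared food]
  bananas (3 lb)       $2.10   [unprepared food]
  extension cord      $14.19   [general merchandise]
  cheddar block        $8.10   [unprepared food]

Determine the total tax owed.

Sushi platter $22.67: prepared food → 5% → $1.1335
Bottle of rosé $11.70: alcohol → 9.25% → $1.08225
Café latte $4.89: prepared food → 5% → $0.2445
27" monitor $430.63: consumer electronics → 3.75% → $16.148625
Frozen peas $1.50: unprepared food → 0% → $0.00
Bananas (3 lb) $2.10: unprepared food → 0% → $0.00
Extension cord $14.19: general merchandise → 7.75% → $1.099725
Cheddar block $8.10: unprepared food → 0% → $0.00
Unrounded tax sum = $19.7086 → $19.71

$19.71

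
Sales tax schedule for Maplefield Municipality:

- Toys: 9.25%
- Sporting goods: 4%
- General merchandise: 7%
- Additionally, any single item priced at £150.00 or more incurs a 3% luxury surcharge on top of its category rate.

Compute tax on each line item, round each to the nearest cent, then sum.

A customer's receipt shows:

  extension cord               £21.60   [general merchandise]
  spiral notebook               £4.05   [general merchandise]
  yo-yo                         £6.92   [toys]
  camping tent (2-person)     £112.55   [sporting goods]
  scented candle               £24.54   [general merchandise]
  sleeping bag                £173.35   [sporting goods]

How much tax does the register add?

£20.78

Extension cord £21.60: general merchandise → 7% → £1.51
Spiral notebook £4.05: general merchandise → 7% → £0.28
Yo-yo £6.92: toys → 9.25% → £0.64
Camping tent (2-person) £112.55: sporting goods → 4% → £4.50
Scented candle £24.54: general merchandise → 7% → £1.72
Sleeping bag £173.35: sporting goods → 4% + 3% surcharge = 7% → £12.13
Total tax = £1.51 + £0.28 + £0.64 + £4.50 + £1.72 + £12.13 = £20.78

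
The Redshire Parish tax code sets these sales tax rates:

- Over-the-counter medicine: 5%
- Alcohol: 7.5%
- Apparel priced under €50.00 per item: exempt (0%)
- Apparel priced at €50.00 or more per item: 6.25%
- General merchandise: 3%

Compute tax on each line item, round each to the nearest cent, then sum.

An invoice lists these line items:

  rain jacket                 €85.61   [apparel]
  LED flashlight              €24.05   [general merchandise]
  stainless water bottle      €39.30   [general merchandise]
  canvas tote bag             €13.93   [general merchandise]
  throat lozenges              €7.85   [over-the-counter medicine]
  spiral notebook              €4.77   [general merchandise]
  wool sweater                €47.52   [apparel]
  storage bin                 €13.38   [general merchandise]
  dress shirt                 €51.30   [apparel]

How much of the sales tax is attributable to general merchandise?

LED flashlight €24.05: general merchandise → 3% → €0.72
Stainless water bottle €39.30: general merchandise → 3% → €1.18
Canvas tote bag €13.93: general merchandise → 3% → €0.42
Spiral notebook €4.77: general merchandise → 3% → €0.14
Storage bin €13.38: general merchandise → 3% → €0.40
Tax on general merchandise = €0.72 + €1.18 + €0.42 + €0.14 + €0.40 = €2.86

€2.86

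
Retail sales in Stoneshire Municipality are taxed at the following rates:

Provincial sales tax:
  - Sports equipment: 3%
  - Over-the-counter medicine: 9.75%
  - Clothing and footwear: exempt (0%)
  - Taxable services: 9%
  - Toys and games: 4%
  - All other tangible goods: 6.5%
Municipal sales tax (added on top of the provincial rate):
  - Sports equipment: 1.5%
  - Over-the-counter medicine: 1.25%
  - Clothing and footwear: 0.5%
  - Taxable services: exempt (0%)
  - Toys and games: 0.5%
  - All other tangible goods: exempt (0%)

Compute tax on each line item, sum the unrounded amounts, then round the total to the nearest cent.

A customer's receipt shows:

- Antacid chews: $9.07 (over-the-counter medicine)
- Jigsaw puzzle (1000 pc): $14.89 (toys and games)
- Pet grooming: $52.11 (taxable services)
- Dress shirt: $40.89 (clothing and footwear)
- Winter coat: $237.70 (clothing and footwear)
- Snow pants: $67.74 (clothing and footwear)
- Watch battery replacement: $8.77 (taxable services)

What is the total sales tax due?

$8.88

Antacid chews $9.07: over-the-counter medicine → 9.75% + 1.25% municipal = 11% → $0.9977
Jigsaw puzzle (1000 pc) $14.89: toys and games → 4% + 0.5% municipal = 4.5% → $0.67005
Pet grooming $52.11: taxable services → 9% + 0% municipal = 9% → $4.6899
Dress shirt $40.89: clothing and footwear → 0% + 0.5% municipal = 0.5% → $0.20445
Winter coat $237.70: clothing and footwear → 0% + 0.5% municipal = 0.5% → $1.1885
Snow pants $67.74: clothing and footwear → 0% + 0.5% municipal = 0.5% → $0.3387
Watch battery replacement $8.77: taxable services → 9% + 0% municipal = 9% → $0.7893
Unrounded tax sum = $8.8786 → $8.88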